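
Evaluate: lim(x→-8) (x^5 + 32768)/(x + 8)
This is a standard limit.

Factor or rationalize the expression:
  lim(x→-8) (x^5 + 32768)/(x + 8) = 20480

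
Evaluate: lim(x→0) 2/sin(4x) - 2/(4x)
This is an ∞-∞ indeterminate form.

Combine fractions or rationalize to convert ∞-∞ to 0/0 form:
  lim(x→0) 2/sin(4x) - 2/(4x) = 0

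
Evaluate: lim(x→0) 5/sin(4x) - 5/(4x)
This is an ∞-∞ indeterminate form.

Combine fractions or rationalize to convert ∞-∞ to 0/0 form:
  lim(x→0) 5/sin(4x) - 5/(4x) = 0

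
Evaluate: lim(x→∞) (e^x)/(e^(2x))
This is an ∞/∞ indeterminate form.

Apply L'Hôpital's rule: differentiate numerator and denominator separately.
  f(x) = e^(x)   ⇒   f'(x) = e^(x)
  g(x) = e^(2·x)   ⇒   g'(x) = 2·e^(2·x)
  lim(x→∞) f'(x)/g'(x) = lim(x→∞) (e^(x))/(2·e^(2·x))
  = 0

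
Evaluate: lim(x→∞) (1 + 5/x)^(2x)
This is an exponential indeterminate form.

For exponential indeterminate forms, take the natural log:
  Let L = lim(x→∞) (1 + 5/x)^(2x)
  Then ln(L) = lim(x→∞) [exponent × ln(base)]
  Evaluate using L'Hôpital or standard limits, then exponentiate.
  L = e^(10)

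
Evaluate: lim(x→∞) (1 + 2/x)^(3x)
This is an exponential indeterminate form.

For exponential indeterminate forms, take the natural log:
  Let L = lim(x→∞) (1 + 2/x)^(3x)
  Then ln(L) = lim(x→∞) [exponent × ln(base)]
  Evaluate using L'Hôpital or standard limits, then exponentiate.
  L = e^(6)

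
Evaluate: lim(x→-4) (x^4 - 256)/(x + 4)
This is a standard limit.

Factor or rationalize the expression:
  lim(x→-4) (x^4 - 256)/(x + 4) = -256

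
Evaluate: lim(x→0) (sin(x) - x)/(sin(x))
This is a 0/0 indeterminate form.

Apply L'Hôpital's rule: differentiate numerator and denominator separately.
  f(x) = -x + sin(x)   ⇒   f'(x) = cos(x) - 1
  g(x) = sin(x)   ⇒   g'(x) = cos(x)
  lim(x→0) f'(x)/g'(x) = lim(x→0) (cos(x) - 1)/(cos(x))
  = 0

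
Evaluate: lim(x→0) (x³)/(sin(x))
This is a 0/0 indeterminate form.

Apply L'Hôpital's rule: differentiate numerator and denominator separately.
  f(x) = x^3   ⇒   f'(x) = 3·x^2
  g(x) = sin(x)   ⇒   g'(x) = cos(x)
  lim(x→0) f'(x)/g'(x) = lim(x→0) (3·x^2)/(cos(x))
  = 0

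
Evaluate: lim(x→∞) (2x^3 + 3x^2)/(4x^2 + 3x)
This is an ∞/∞ indeterminate form.

Apply L'Hôpital's rule: differentiate numerator and denominator separately.
  f(x) = 2·x^3 + 3·x^2   ⇒   f'(x) = 6·x^2 + 6·x
  g(x) = 4·x^2 + 3·x   ⇒   g'(x) = 8·x + 3
  lim(x→∞) f'(x)/g'(x) = lim(x→∞) (6·x^2 + 6·x)/(8·x + 3)
  = ∞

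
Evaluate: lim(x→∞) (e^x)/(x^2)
This is an ∞/∞ indeterminate form.

Apply L'Hôpital's rule: differentiate numerator and denominator separately.
  f(x) = e^(x)   ⇒   f'(x) = e^(x)
  g(x) = x^2   ⇒   g'(x) = 2·x
  lim(x→∞) f'(x)/g'(x) = lim(x→∞) (e^(x))/(2·x)
  = ∞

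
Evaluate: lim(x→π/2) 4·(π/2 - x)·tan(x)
This is a 0·∞ indeterminate form.

Rewrite 0·∞ as a quotient (0/0 or ∞/∞ form), then apply L'Hôpital's rule:
  lim(x→π/2) 4·(π/2 - x)·tan(x) = 4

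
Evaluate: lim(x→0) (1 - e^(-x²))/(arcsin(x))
This is a 0/0 indeterminate form.

Apply L'Hôpital's rule: differentiate numerator and denominator separately.
  f(x) = 1 - e^(-x^2)   ⇒   f'(x) = 2·x·e^(-x^2)
  g(x) = asin(x)   ⇒   g'(x) = 1/sqrt(1 - x^2)
  lim(x→0) f'(x)/g'(x) = lim(x→0) (2·x·e^(-x^2))/(1/sqrt(1 - x^2))
  = 0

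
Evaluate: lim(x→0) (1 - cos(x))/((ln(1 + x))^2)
This is a 0/0 indeterminate form.

Apply L'Hôpital's rule: differentiate numerator and denominator separately.
  f(x) = 1 - cos(x)   ⇒   f'(x) = sin(x)
  g(x) = ln(x + 1)^2   ⇒   g'(x) = 2·ln(x + 1)/(x + 1)
  lim(x→0) f'(x)/g'(x) = lim(x→0) (sin(x))/(2·ln(x + 1)/(x + 1))
  = 1/2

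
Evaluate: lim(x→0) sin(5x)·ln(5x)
This is a 0·∞ indeterminate form.

Rewrite 0·∞ as a quotient (0/0 or ∞/∞ form), then apply L'Hôpital's rule:
  lim(x→0) sin(5x)·ln(5x) = 0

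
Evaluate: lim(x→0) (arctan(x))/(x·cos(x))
This is a 0/0 indeterminate form.

Apply L'Hôpital's rule: differentiate numerator and denominator separately.
  f(x) = atan(x)   ⇒   f'(x) = 1/(x^2 + 1)
  g(x) = x·cos(x)   ⇒   g'(x) = -x·sin(x) + cos(x)
  lim(x→0) f'(x)/g'(x) = lim(x→0) (1/(x^2 + 1))/(-x·sin(x) + cos(x))
  = 1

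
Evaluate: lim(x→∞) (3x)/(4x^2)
This is an ∞/∞ indeterminate form.

Apply L'Hôpital's rule: differentiate numerator and denominator separately.
  f(x) = 3·x   ⇒   f'(x) = 3
  g(x) = 4·x^2   ⇒   g'(x) = 8·x
  lim(x→∞) f'(x)/g'(x) = lim(x→∞) (3)/(8·x)
  = 0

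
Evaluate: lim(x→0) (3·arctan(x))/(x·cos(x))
This is a 0/0 indeterminate form.

Apply L'Hôpital's rule: differentiate numerator and denominator separately.
  f(x) = 3·atan(x)   ⇒   f'(x) = 3/(x^2 + 1)
  g(x) = x·cos(x)   ⇒   g'(x) = -x·sin(x) + cos(x)
  lim(x→0) f'(x)/g'(x) = lim(x→0) (3/(x^2 + 1))/(-x·sin(x) + cos(x))
  = 3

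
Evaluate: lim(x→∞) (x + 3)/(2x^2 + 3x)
This is an ∞/∞ indeterminate form.

Apply L'Hôpital's rule: differentiate numerator and denominator separately.
  f(x) = x + 3   ⇒   f'(x) = 1
  g(x) = 2·x^2 + 3·x   ⇒   g'(x) = 4·x + 3
  lim(x→∞) f'(x)/g'(x) = lim(x→∞) (1)/(4·x + 3)
  = 0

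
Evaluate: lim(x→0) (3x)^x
This is an exponential indeterminate form.

For exponential indeterminate forms, take the natural log:
  Let L = lim(x→0) (3x)^x
  Then ln(L) = lim(x→0) [exponent × ln(base)]
  Evaluate using L'Hôpital or standard limits, then exponentiate.
  L = 1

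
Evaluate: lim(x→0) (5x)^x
This is an exponential indeterminate form.

For exponential indeterminate forms, take the natural log:
  Let L = lim(x→0) (5x)^x
  Then ln(L) = lim(x→0) [exponent × ln(base)]
  Evaluate using L'Hôpital or standard limits, then exponentiate.
  L = 1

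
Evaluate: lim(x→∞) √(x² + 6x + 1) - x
This is an ∞-∞ indeterminate form.

Combine fractions or rationalize to convert ∞-∞ to 0/0 form:
  lim(x→∞) √(x² + 6x + 1) - x = 3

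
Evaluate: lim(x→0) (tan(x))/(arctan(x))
This is a 0/0 indeterminate form.

Apply L'Hôpital's rule: differentiate numerator and denominator separately.
  f(x) = tan(x)   ⇒   f'(x) = tan(x)^2 + 1
  g(x) = atan(x)   ⇒   g'(x) = 1/(x^2 + 1)
  lim(x→0) f'(x)/g'(x) = lim(x→0) (tan(x)^2 + 1)/(1/(x^2 + 1))
  = 1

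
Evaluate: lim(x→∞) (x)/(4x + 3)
This is an ∞/∞ indeterminate form.

Apply L'Hôpital's rule: differentiate numerator and denominator separately.
  f(x) = x   ⇒   f'(x) = 1
  g(x) = 4·x + 3   ⇒   g'(x) = 4
  lim(x→∞) f'(x)/g'(x) = lim(x→∞) (1)/(4)
  = 1/4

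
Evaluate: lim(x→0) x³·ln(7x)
This is a 0·∞ indeterminate form.

Rewrite 0·∞ as a quotient (0/0 or ∞/∞ form), then apply L'Hôpital's rule:
  lim(x→0) x³·ln(7x) = 0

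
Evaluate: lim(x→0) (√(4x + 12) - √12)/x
This is a standard limit.

Factor or rationalize the expression:
  lim(x→0) (√(4x + 12) - √12)/x = sqrt(3)/3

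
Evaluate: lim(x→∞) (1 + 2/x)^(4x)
This is an exponential indeterminate form.

For exponential indeterminate forms, take the natural log:
  Let L = lim(x→∞) (1 + 2/x)^(4x)
  Then ln(L) = lim(x→∞) [exponent × ln(base)]
  Evaluate using L'Hôpital or standard limits, then exponentiate.
  L = e^(8)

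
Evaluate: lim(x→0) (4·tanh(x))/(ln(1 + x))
This is a 0/0 indeterminate form.

Apply L'Hôpital's rule: differentiate numerator and denominator separately.
  f(x) = 4·tanh(x)   ⇒   f'(x) = 4 - 4·tanh(x)^2
  g(x) = ln(x + 1)   ⇒   g'(x) = 1/(x + 1)
  lim(x→0) f'(x)/g'(x) = lim(x→0) (4 - 4·tanh(x)^2)/(1/(x + 1))
  = 4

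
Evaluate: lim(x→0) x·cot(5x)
This is a 0·∞ indeterminate form.

Rewrite 0·∞ as a quotient (0/0 or ∞/∞ form), then apply L'Hôpital's rule:
  lim(x→0) x·cot(5x) = 1/5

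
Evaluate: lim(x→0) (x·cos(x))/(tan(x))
This is a 0/0 indeterminate form.

Apply L'Hôpital's rule: differentiate numerator and denominator separately.
  f(x) = x·cos(x)   ⇒   f'(x) = -x·sin(x) + cos(x)
  g(x) = tan(x)   ⇒   g'(x) = tan(x)^2 + 1
  lim(x→0) f'(x)/g'(x) = lim(x→0) (-x·sin(x) + cos(x))/(tan(x)^2 + 1)
  = 1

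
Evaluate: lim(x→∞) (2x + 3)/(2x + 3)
This is an ∞/∞ indeterminate form.

Apply L'Hôpital's rule: differentiate numerator and denominator separately.
  f(x) = 2·x + 3   ⇒   f'(x) = 2
  g(x) = 2·x + 3   ⇒   g'(x) = 2
  lim(x→∞) f'(x)/g'(x) = lim(x→∞) (2)/(2)
  = 1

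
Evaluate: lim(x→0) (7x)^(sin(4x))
This is an exponential indeterminate form.

For exponential indeterminate forms, take the natural log:
  Let L = lim(x→0) (7x)^(sin(4x))
  Then ln(L) = lim(x→0) [exponent × ln(base)]
  Evaluate using L'Hôpital or standard limits, then exponentiate.
  L = 1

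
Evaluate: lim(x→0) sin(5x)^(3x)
This is an exponential indeterminate form.

For exponential indeterminate forms, take the natural log:
  Let L = lim(x→0) sin(5x)^(3x)
  Then ln(L) = lim(x→0) [exponent × ln(base)]
  Evaluate using L'Hôpital or standard limits, then exponentiate.
  L = 1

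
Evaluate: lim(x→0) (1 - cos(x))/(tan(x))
This is a 0/0 indeterminate form.

Apply L'Hôpital's rule: differentiate numerator and denominator separately.
  f(x) = 1 - cos(x)   ⇒   f'(x) = sin(x)
  g(x) = tan(x)   ⇒   g'(x) = tan(x)^2 + 1
  lim(x→0) f'(x)/g'(x) = lim(x→0) (sin(x))/(tan(x)^2 + 1)
  = 0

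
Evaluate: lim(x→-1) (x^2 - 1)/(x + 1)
This is a standard limit.

Factor or rationalize the expression:
  lim(x→-1) (x^2 - 1)/(x + 1) = -2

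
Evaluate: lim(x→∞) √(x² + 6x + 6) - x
This is an ∞-∞ indeterminate form.

Combine fractions or rationalize to convert ∞-∞ to 0/0 form:
  lim(x→∞) √(x² + 6x + 6) - x = 3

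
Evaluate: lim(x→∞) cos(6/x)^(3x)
This is an exponential indeterminate form.

For exponential indeterminate forms, take the natural log:
  Let L = lim(x→∞) cos(6/x)^(3x)
  Then ln(L) = lim(x→∞) [exponent × ln(base)]
  Evaluate using L'Hôpital or standard limits, then exponentiate.
  L = 1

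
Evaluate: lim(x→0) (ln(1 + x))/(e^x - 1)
This is a 0/0 indeterminate form.

Apply L'Hôpital's rule: differentiate numerator and denominator separately.
  f(x) = ln(x + 1)   ⇒   f'(x) = 1/(x + 1)
  g(x) = e^(x) - 1   ⇒   g'(x) = e^(x)
  lim(x→0) f'(x)/g'(x) = lim(x→0) (1/(x + 1))/(e^(x))
  = 1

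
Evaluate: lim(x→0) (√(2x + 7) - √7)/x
This is a standard limit.

Factor or rationalize the expression:
  lim(x→0) (√(2x + 7) - √7)/x = sqrt(7)/7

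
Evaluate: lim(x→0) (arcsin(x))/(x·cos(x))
This is a 0/0 indeterminate form.

Apply L'Hôpital's rule: differentiate numerator and denominator separately.
  f(x) = asin(x)   ⇒   f'(x) = 1/sqrt(1 - x^2)
  g(x) = x·cos(x)   ⇒   g'(x) = -x·sin(x) + cos(x)
  lim(x→0) f'(x)/g'(x) = lim(x→0) (1/sqrt(1 - x^2))/(-x·sin(x) + cos(x))
  = 1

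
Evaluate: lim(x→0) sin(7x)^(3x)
This is an exponential indeterminate form.

For exponential indeterminate forms, take the natural log:
  Let L = lim(x→0) sin(7x)^(3x)
  Then ln(L) = lim(x→0) [exponent × ln(base)]
  Evaluate using L'Hôpital or standard limits, then exponentiate.
  L = 1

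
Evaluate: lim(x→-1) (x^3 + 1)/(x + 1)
This is a standard limit.

Factor or rationalize the expression:
  lim(x→-1) (x^3 + 1)/(x + 1) = 3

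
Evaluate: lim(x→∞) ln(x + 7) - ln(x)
This is an ∞-∞ indeterminate form.

Combine fractions or rationalize to convert ∞-∞ to 0/0 form:
  lim(x→∞) ln(x + 7) - ln(x) = 0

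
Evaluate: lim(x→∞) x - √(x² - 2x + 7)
This is an ∞-∞ indeterminate form.

Combine fractions or rationalize to convert ∞-∞ to 0/0 form:
  lim(x→∞) x - √(x² - 2x + 7) = 1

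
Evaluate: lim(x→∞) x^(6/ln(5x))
This is an exponential indeterminate form.

For exponential indeterminate forms, take the natural log:
  Let L = lim(x→∞) x^(6/ln(5x))
  Then ln(L) = lim(x→∞) [exponent × ln(base)]
  Evaluate using L'Hôpital or standard limits, then exponentiate.
  L = e^(6)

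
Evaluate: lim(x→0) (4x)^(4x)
This is an exponential indeterminate form.

For exponential indeterminate forms, take the natural log:
  Let L = lim(x→0) (4x)^(4x)
  Then ln(L) = lim(x→0) [exponent × ln(base)]
  Evaluate using L'Hôpital or standard limits, then exponentiate.
  L = 1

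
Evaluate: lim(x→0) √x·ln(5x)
This is a 0·∞ indeterminate form.

Rewrite 0·∞ as a quotient (0/0 or ∞/∞ form), then apply L'Hôpital's rule:
  lim(x→0) √x·ln(5x) = 0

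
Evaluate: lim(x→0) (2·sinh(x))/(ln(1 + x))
This is a 0/0 indeterminate form.

Apply L'Hôpital's rule: differentiate numerator and denominator separately.
  f(x) = 2·sinh(x)   ⇒   f'(x) = 2·cosh(x)
  g(x) = ln(x + 1)   ⇒   g'(x) = 1/(x + 1)
  lim(x→0) f'(x)/g'(x) = lim(x→0) (2·cosh(x))/(1/(x + 1))
  = 2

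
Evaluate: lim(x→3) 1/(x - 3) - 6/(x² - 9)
This is an ∞-∞ indeterminate form.

Combine fractions or rationalize to convert ∞-∞ to 0/0 form:
  lim(x→3) 1/(x - 3) - 6/(x² - 9) = 1/6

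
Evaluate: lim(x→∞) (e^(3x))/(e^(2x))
This is an ∞/∞ indeterminate form.

Apply L'Hôpital's rule: differentiate numerator and denominator separately.
  f(x) = e^(3·x)   ⇒   f'(x) = 3·e^(3·x)
  g(x) = e^(2·x)   ⇒   g'(x) = 2·e^(2·x)
  lim(x→∞) f'(x)/g'(x) = lim(x→∞) (3·e^(3·x))/(2·e^(2·x))
  = ∞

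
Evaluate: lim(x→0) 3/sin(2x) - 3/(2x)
This is an ∞-∞ indeterminate form.

Combine fractions or rationalize to convert ∞-∞ to 0/0 form:
  lim(x→0) 3/sin(2x) - 3/(2x) = 0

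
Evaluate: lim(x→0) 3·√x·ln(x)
This is a 0·∞ indeterminate form.

Rewrite 0·∞ as a quotient (0/0 or ∞/∞ form), then apply L'Hôpital's rule:
  lim(x→0) 3·√x·ln(x) = 0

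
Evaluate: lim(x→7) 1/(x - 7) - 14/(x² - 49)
This is an ∞-∞ indeterminate form.

Combine fractions or rationalize to convert ∞-∞ to 0/0 form:
  lim(x→7) 1/(x - 7) - 14/(x² - 49) = 1/14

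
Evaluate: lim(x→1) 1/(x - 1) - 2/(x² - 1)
This is an ∞-∞ indeterminate form.

Combine fractions or rationalize to convert ∞-∞ to 0/0 form:
  lim(x→1) 1/(x - 1) - 2/(x² - 1) = 1/2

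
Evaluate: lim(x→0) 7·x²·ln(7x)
This is a 0·∞ indeterminate form.

Rewrite 0·∞ as a quotient (0/0 or ∞/∞ form), then apply L'Hôpital's rule:
  lim(x→0) 7·x²·ln(7x) = 0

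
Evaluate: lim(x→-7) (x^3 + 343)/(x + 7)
This is a standard limit.

Factor or rationalize the expression:
  lim(x→-7) (x^3 + 343)/(x + 7) = 147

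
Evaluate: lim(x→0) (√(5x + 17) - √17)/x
This is a standard limit.

Factor or rationalize the expression:
  lim(x→0) (√(5x + 17) - √17)/x = 5·sqrt(17)/34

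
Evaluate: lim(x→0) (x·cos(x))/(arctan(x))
This is a 0/0 indeterminate form.

Apply L'Hôpital's rule: differentiate numerator and denominator separately.
  f(x) = x·cos(x)   ⇒   f'(x) = -x·sin(x) + cos(x)
  g(x) = atan(x)   ⇒   g'(x) = 1/(x^2 + 1)
  lim(x→0) f'(x)/g'(x) = lim(x→0) (-x·sin(x) + cos(x))/(1/(x^2 + 1))
  = 1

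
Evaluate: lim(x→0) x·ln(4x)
This is a 0·∞ indeterminate form.

Rewrite 0·∞ as a quotient (0/0 or ∞/∞ form), then apply L'Hôpital's rule:
  lim(x→0) x·ln(4x) = 0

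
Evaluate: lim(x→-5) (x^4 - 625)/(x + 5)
This is a standard limit.

Factor or rationalize the expression:
  lim(x→-5) (x^4 - 625)/(x + 5) = -500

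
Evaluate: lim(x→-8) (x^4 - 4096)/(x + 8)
This is a standard limit.

Factor or rationalize the expression:
  lim(x→-8) (x^4 - 4096)/(x + 8) = -2048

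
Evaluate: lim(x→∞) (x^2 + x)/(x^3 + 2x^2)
This is an ∞/∞ indeterminate form.

Apply L'Hôpital's rule: differentiate numerator and denominator separately.
  f(x) = x^2 + x   ⇒   f'(x) = 2·x + 1
  g(x) = x^3 + 2·x^2   ⇒   g'(x) = 3·x^2 + 4·x
  lim(x→∞) f'(x)/g'(x) = lim(x→∞) (2·x + 1)/(3·x^2 + 4·x)
  = 0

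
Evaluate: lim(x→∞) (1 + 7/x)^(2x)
This is an exponential indeterminate form.

For exponential indeterminate forms, take the natural log:
  Let L = lim(x→∞) (1 + 7/x)^(2x)
  Then ln(L) = lim(x→∞) [exponent × ln(base)]
  Evaluate using L'Hôpital or standard limits, then exponentiate.
  L = e^(14)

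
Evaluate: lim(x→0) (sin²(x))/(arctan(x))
This is a 0/0 indeterminate form.

Apply L'Hôpital's rule: differentiate numerator and denominator separately.
  f(x) = sin(x)^2   ⇒   f'(x) = 2·sin(x)·cos(x)
  g(x) = atan(x)   ⇒   g'(x) = 1/(x^2 + 1)
  lim(x→0) f'(x)/g'(x) = lim(x→0) (2·sin(x)·cos(x))/(1/(x^2 + 1))
  = 0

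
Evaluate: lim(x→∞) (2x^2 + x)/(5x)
This is an ∞/∞ indeterminate form.

Apply L'Hôpital's rule: differentiate numerator and denominator separately.
  f(x) = 2·x^2 + x   ⇒   f'(x) = 4·x + 1
  g(x) = 5·x   ⇒   g'(x) = 5
  lim(x→∞) f'(x)/g'(x) = lim(x→∞) (4·x + 1)/(5)
  = ∞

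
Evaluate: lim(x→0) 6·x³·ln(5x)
This is a 0·∞ indeterminate form.

Rewrite 0·∞ as a quotient (0/0 or ∞/∞ form), then apply L'Hôpital's rule:
  lim(x→0) 6·x³·ln(5x) = 0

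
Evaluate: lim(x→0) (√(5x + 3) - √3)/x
This is a standard limit.

Factor or rationalize the expression:
  lim(x→0) (√(5x + 3) - √3)/x = 5·sqrt(3)/6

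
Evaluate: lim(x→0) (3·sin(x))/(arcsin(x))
This is a 0/0 indeterminate form.

Apply L'Hôpital's rule: differentiate numerator and denominator separately.
  f(x) = 3·sin(x)   ⇒   f'(x) = 3·cos(x)
  g(x) = asin(x)   ⇒   g'(x) = 1/sqrt(1 - x^2)
  lim(x→0) f'(x)/g'(x) = lim(x→0) (3·cos(x))/(1/sqrt(1 - x^2))
  = 3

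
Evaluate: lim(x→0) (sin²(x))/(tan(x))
This is a 0/0 indeterminate form.

Apply L'Hôpital's rule: differentiate numerator and denominator separately.
  f(x) = sin(x)^2   ⇒   f'(x) = 2·sin(x)·cos(x)
  g(x) = tan(x)   ⇒   g'(x) = tan(x)^2 + 1
  lim(x→0) f'(x)/g'(x) = lim(x→0) (2·sin(x)·cos(x))/(tan(x)^2 + 1)
  = 0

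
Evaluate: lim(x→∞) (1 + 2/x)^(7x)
This is an exponential indeterminate form.

For exponential indeterminate forms, take the natural log:
  Let L = lim(x→∞) (1 + 2/x)^(7x)
  Then ln(L) = lim(x→∞) [exponent × ln(base)]
  Evaluate using L'Hôpital or standard limits, then exponentiate.
  L = e^(14)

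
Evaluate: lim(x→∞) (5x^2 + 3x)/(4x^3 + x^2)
This is an ∞/∞ indeterminate form.

Apply L'Hôpital's rule: differentiate numerator and denominator separately.
  f(x) = 5·x^2 + 3·x   ⇒   f'(x) = 10·x + 3
  g(x) = 4·x^3 + x^2   ⇒   g'(x) = 12·x^2 + 2·x
  lim(x→∞) f'(x)/g'(x) = lim(x→∞) (10·x + 3)/(12·x^2 + 2·x)
  = 0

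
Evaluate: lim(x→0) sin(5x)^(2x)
This is an exponential indeterminate form.

For exponential indeterminate forms, take the natural log:
  Let L = lim(x→0) sin(5x)^(2x)
  Then ln(L) = lim(x→0) [exponent × ln(base)]
  Evaluate using L'Hôpital or standard limits, then exponentiate.
  L = 1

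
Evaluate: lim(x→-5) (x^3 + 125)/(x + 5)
This is a standard limit.

Factor or rationalize the expression:
  lim(x→-5) (x^3 + 125)/(x + 5) = 75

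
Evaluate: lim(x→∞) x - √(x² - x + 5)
This is an ∞-∞ indeterminate form.

Combine fractions or rationalize to convert ∞-∞ to 0/0 form:
  lim(x→∞) x - √(x² - x + 5) = 1/2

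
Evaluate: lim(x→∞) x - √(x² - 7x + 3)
This is an ∞-∞ indeterminate form.

Combine fractions or rationalize to convert ∞-∞ to 0/0 form:
  lim(x→∞) x - √(x² - 7x + 3) = 7/2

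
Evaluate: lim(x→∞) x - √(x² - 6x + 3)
This is an ∞-∞ indeterminate form.

Combine fractions or rationalize to convert ∞-∞ to 0/0 form:
  lim(x→∞) x - √(x² - 6x + 3) = 3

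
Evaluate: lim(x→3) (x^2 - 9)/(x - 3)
This is a standard limit.

Factor or rationalize the expression:
  lim(x→3) (x^2 - 9)/(x - 3) = 6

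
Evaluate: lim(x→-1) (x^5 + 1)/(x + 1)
This is a standard limit.

Factor or rationalize the expression:
  lim(x→-1) (x^5 + 1)/(x + 1) = 5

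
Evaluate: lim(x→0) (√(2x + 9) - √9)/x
This is a standard limit.

Factor or rationalize the expression:
  lim(x→0) (√(2x + 9) - √9)/x = 1/3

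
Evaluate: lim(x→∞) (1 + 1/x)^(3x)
This is an exponential indeterminate form.

For exponential indeterminate forms, take the natural log:
  Let L = lim(x→∞) (1 + 1/x)^(3x)
  Then ln(L) = lim(x→∞) [exponent × ln(base)]
  Evaluate using L'Hôpital or standard limits, then exponentiate.
  L = e^(3)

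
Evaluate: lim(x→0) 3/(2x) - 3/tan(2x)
This is an ∞-∞ indeterminate form.

Combine fractions or rationalize to convert ∞-∞ to 0/0 form:
  lim(x→0) 3/(2x) - 3/tan(2x) = 0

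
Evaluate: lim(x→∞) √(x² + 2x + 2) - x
This is an ∞-∞ indeterminate form.

Combine fractions or rationalize to convert ∞-∞ to 0/0 form:
  lim(x→∞) √(x² + 2x + 2) - x = 1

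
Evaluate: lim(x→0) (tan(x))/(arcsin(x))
This is a 0/0 indeterminate form.

Apply L'Hôpital's rule: differentiate numerator and denominator separately.
  f(x) = tan(x)   ⇒   f'(x) = tan(x)^2 + 1
  g(x) = asin(x)   ⇒   g'(x) = 1/sqrt(1 - x^2)
  lim(x→0) f'(x)/g'(x) = lim(x→0) (tan(x)^2 + 1)/(1/sqrt(1 - x^2))
  = 1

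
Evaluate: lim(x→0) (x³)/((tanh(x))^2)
This is a 0/0 indeterminate form.

Apply L'Hôpital's rule: differentiate numerator and denominator separately.
  f(x) = x^3   ⇒   f'(x) = 3·x^2
  g(x) = tanh(x)^2   ⇒   g'(x) = (2 - 2·tanh(x)^2)·tanh(x)
  lim(x→0) f'(x)/g'(x) = lim(x→0) (3·x^2)/((2 - 2·tanh(x)^2)·tanh(x))
  = 0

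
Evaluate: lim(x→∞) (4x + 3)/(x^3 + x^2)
This is an ∞/∞ indeterminate form.

Apply L'Hôpital's rule: differentiate numerator and denominator separately.
  f(x) = 4·x + 3   ⇒   f'(x) = 4
  g(x) = x^3 + x^2   ⇒   g'(x) = 3·x^2 + 2·x
  lim(x→∞) f'(x)/g'(x) = lim(x→∞) (4)/(3·x^2 + 2·x)
  = 0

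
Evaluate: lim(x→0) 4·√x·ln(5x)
This is a 0·∞ indeterminate form.

Rewrite 0·∞ as a quotient (0/0 or ∞/∞ form), then apply L'Hôpital's rule:
  lim(x→0) 4·√x·ln(5x) = 0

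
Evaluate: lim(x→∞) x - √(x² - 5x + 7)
This is an ∞-∞ indeterminate form.

Combine fractions or rationalize to convert ∞-∞ to 0/0 form:
  lim(x→∞) x - √(x² - 5x + 7) = 5/2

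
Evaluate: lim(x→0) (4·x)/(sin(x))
This is a 0/0 indeterminate form.

Apply L'Hôpital's rule: differentiate numerator and denominator separately.
  f(x) = 4·x   ⇒   f'(x) = 4
  g(x) = sin(x)   ⇒   g'(x) = cos(x)
  lim(x→0) f'(x)/g'(x) = lim(x→0) (4)/(cos(x))
  = 4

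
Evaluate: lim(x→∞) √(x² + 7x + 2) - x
This is an ∞-∞ indeterminate form.

Combine fractions or rationalize to convert ∞-∞ to 0/0 form:
  lim(x→∞) √(x² + 7x + 2) - x = 7/2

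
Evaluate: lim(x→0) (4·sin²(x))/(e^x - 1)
This is a 0/0 indeterminate form.

Apply L'Hôpital's rule: differentiate numerator and denominator separately.
  f(x) = 4·sin(x)^2   ⇒   f'(x) = 8·sin(x)·cos(x)
  g(x) = e^(x) - 1   ⇒   g'(x) = e^(x)
  lim(x→0) f'(x)/g'(x) = lim(x→0) (8·sin(x)·cos(x))/(e^(x))
  = 0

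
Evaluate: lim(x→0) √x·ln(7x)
This is a 0·∞ indeterminate form.

Rewrite 0·∞ as a quotient (0/0 or ∞/∞ form), then apply L'Hôpital's rule:
  lim(x→0) √x·ln(7x) = 0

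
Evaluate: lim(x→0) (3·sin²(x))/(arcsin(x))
This is a 0/0 indeterminate form.

Apply L'Hôpital's rule: differentiate numerator and denominator separately.
  f(x) = 3·sin(x)^2   ⇒   f'(x) = 6·sin(x)·cos(x)
  g(x) = asin(x)   ⇒   g'(x) = 1/sqrt(1 - x^2)
  lim(x→0) f'(x)/g'(x) = lim(x→0) (6·sin(x)·cos(x))/(1/sqrt(1 - x^2))
  = 0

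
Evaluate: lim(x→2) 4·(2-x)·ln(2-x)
This is a 0·∞ indeterminate form.

Rewrite 0·∞ as a quotient (0/0 or ∞/∞ form), then apply L'Hôpital's rule:
  lim(x→2) 4·(2-x)·ln(2-x) = 0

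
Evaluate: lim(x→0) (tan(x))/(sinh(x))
This is a 0/0 indeterminate form.

Apply L'Hôpital's rule: differentiate numerator and denominator separately.
  f(x) = tan(x)   ⇒   f'(x) = tan(x)^2 + 1
  g(x) = sinh(x)   ⇒   g'(x) = cosh(x)
  lim(x→0) f'(x)/g'(x) = lim(x→0) (tan(x)^2 + 1)/(cosh(x))
  = 1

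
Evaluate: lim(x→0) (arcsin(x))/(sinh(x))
This is a 0/0 indeterminate form.

Apply L'Hôpital's rule: differentiate numerator and denominator separately.
  f(x) = asin(x)   ⇒   f'(x) = 1/sqrt(1 - x^2)
  g(x) = sinh(x)   ⇒   g'(x) = cosh(x)
  lim(x→0) f'(x)/g'(x) = lim(x→0) (1/sqrt(1 - x^2))/(cosh(x))
  = 1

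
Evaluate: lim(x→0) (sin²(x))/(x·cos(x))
This is a 0/0 indeterminate form.

Apply L'Hôpital's rule: differentiate numerator and denominator separately.
  f(x) = sin(x)^2   ⇒   f'(x) = 2·sin(x)·cos(x)
  g(x) = x·cos(x)   ⇒   g'(x) = -x·sin(x) + cos(x)
  lim(x→0) f'(x)/g'(x) = lim(x→0) (2·sin(x)·cos(x))/(-x·sin(x) + cos(x))
  = 0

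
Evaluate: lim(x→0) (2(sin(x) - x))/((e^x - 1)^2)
This is a 0/0 indeterminate form.

Apply L'Hôpital's rule: differentiate numerator and denominator separately.
  f(x) = -2·x + 2·sin(x)   ⇒   f'(x) = 2·cos(x) - 2
  g(x) = (e^(x) - 1)^2   ⇒   g'(x) = 2·(e^(x) - 1)·e^(x)
  lim(x→0) f'(x)/g'(x) = lim(x→0) (2·cos(x) - 2)/(2·(e^(x) - 1)·e^(x))
  = 0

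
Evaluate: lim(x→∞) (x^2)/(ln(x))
This is an ∞/∞ indeterminate form.

Apply L'Hôpital's rule: differentiate numerator and denominator separately.
  f(x) = x^2   ⇒   f'(x) = 2·x
  g(x) = ln(x)   ⇒   g'(x) = 1/x
  lim(x→∞) f'(x)/g'(x) = lim(x→∞) (2·x)/(1/x)
  = ∞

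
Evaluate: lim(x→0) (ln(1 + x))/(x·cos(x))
This is a 0/0 indeterminate form.

Apply L'Hôpital's rule: differentiate numerator and denominator separately.
  f(x) = ln(x + 1)   ⇒   f'(x) = 1/(x + 1)
  g(x) = x·cos(x)   ⇒   g'(x) = -x·sin(x) + cos(x)
  lim(x→0) f'(x)/g'(x) = lim(x→0) (1/(x + 1))/(-x·sin(x) + cos(x))
  = 1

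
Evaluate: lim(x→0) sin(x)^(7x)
This is an exponential indeterminate form.

For exponential indeterminate forms, take the natural log:
  Let L = lim(x→0) sin(x)^(7x)
  Then ln(L) = lim(x→0) [exponent × ln(base)]
  Evaluate using L'Hôpital or standard limits, then exponentiate.
  L = 1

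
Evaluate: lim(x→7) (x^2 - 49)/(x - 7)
This is a standard limit.

Factor or rationalize the expression:
  lim(x→7) (x^2 - 49)/(x - 7) = 14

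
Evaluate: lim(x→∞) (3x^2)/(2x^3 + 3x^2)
This is an ∞/∞ indeterminate form.

Apply L'Hôpital's rule: differentiate numerator and denominator separately.
  f(x) = 3·x^2   ⇒   f'(x) = 6·x
  g(x) = 2·x^3 + 3·x^2   ⇒   g'(x) = 6·x^2 + 6·x
  lim(x→∞) f'(x)/g'(x) = lim(x→∞) (6·x)/(6·x^2 + 6·x)
  = 0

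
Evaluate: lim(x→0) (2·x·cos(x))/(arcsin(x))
This is a 0/0 indeterminate form.

Apply L'Hôpital's rule: differentiate numerator and denominator separately.
  f(x) = 2·x·cos(x)   ⇒   f'(x) = -2·x·sin(x) + 2·cos(x)
  g(x) = asin(x)   ⇒   g'(x) = 1/sqrt(1 - x^2)
  lim(x→0) f'(x)/g'(x) = lim(x→0) (-2·x·sin(x) + 2·cos(x))/(1/sqrt(1 - x^2))
  = 2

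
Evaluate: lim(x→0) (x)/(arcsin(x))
This is a 0/0 indeterminate form.

Apply L'Hôpital's rule: differentiate numerator and denominator separately.
  f(x) = x   ⇒   f'(x) = 1
  g(x) = asin(x)   ⇒   g'(x) = 1/sqrt(1 - x^2)
  lim(x→0) f'(x)/g'(x) = lim(x→0) (1)/(1/sqrt(1 - x^2))
  = 1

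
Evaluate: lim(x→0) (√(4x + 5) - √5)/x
This is a standard limit.

Factor or rationalize the expression:
  lim(x→0) (√(4x + 5) - √5)/x = 2·sqrt(5)/5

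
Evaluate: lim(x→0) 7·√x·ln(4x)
This is a 0·∞ indeterminate form.

Rewrite 0·∞ as a quotient (0/0 or ∞/∞ form), then apply L'Hôpital's rule:
  lim(x→0) 7·√x·ln(4x) = 0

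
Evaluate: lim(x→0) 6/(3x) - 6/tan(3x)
This is an ∞-∞ indeterminate form.

Combine fractions or rationalize to convert ∞-∞ to 0/0 form:
  lim(x→0) 6/(3x) - 6/tan(3x) = 0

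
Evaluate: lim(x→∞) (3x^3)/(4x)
This is an ∞/∞ indeterminate form.

Apply L'Hôpital's rule: differentiate numerator and denominator separately.
  f(x) = 3·x^3   ⇒   f'(x) = 9·x^2
  g(x) = 4·x   ⇒   g'(x) = 4
  lim(x→∞) f'(x)/g'(x) = lim(x→∞) (9·x^2)/(4)
  = ∞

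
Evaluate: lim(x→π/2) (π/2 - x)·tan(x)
This is a 0·∞ indeterminate form.

Rewrite 0·∞ as a quotient (0/0 or ∞/∞ form), then apply L'Hôpital's rule:
  lim(x→π/2) (π/2 - x)·tan(x) = 1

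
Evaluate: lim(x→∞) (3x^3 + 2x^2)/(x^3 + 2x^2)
This is an ∞/∞ indeterminate form.

Apply L'Hôpital's rule: differentiate numerator and denominator separately.
  f(x) = 3·x^3 + 2·x^2   ⇒   f'(x) = 9·x^2 + 4·x
  g(x) = x^3 + 2·x^2   ⇒   g'(x) = 3·x^2 + 4·x
  lim(x→∞) f'(x)/g'(x) = lim(x→∞) (9·x^2 + 4·x)/(3·x^2 + 4·x)
  = 3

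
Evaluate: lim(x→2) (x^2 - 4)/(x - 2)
This is a standard limit.

Factor or rationalize the expression:
  lim(x→2) (x^2 - 4)/(x - 2) = 4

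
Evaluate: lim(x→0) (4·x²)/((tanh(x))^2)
This is a 0/0 indeterminate form.

Apply L'Hôpital's rule: differentiate numerator and denominator separately.
  f(x) = 4·x^2   ⇒   f'(x) = 8·x
  g(x) = tanh(x)^2   ⇒   g'(x) = (2 - 2·tanh(x)^2)·tanh(x)
  lim(x→0) f'(x)/g'(x) = lim(x→0) (8·x)/((2 - 2·tanh(x)^2)·tanh(x))
  = 4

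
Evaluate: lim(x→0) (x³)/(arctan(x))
This is a 0/0 indeterminate form.

Apply L'Hôpital's rule: differentiate numerator and denominator separately.
  f(x) = x^3   ⇒   f'(x) = 3·x^2
  g(x) = atan(x)   ⇒   g'(x) = 1/(x^2 + 1)
  lim(x→0) f'(x)/g'(x) = lim(x→0) (3·x^2)/(1/(x^2 + 1))
  = 0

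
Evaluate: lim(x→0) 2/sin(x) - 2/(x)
This is an ∞-∞ indeterminate form.

Combine fractions or rationalize to convert ∞-∞ to 0/0 form:
  lim(x→0) 2/sin(x) - 2/(x) = 0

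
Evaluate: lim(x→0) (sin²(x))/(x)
This is a 0/0 indeterminate form.

Apply L'Hôpital's rule: differentiate numerator and denominator separately.
  f(x) = sin(x)^2   ⇒   f'(x) = 2·sin(x)·cos(x)
  g(x) = x   ⇒   g'(x) = 1
  lim(x→0) f'(x)/g'(x) = lim(x→0) (2·sin(x)·cos(x))/(1)
  = 0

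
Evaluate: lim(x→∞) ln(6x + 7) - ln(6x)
This is an ∞-∞ indeterminate form.

Combine fractions or rationalize to convert ∞-∞ to 0/0 form:
  lim(x→∞) ln(6x + 7) - ln(6x) = 0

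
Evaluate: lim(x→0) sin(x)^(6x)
This is an exponential indeterminate form.

For exponential indeterminate forms, take the natural log:
  Let L = lim(x→0) sin(x)^(6x)
  Then ln(L) = lim(x→0) [exponent × ln(base)]
  Evaluate using L'Hôpital or standard limits, then exponentiate.
  L = 1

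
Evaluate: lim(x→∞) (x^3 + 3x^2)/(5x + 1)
This is an ∞/∞ indeterminate form.

Apply L'Hôpital's rule: differentiate numerator and denominator separately.
  f(x) = x^3 + 3·x^2   ⇒   f'(x) = 3·x^2 + 6·x
  g(x) = 5·x + 1   ⇒   g'(x) = 5
  lim(x→∞) f'(x)/g'(x) = lim(x→∞) (3·x^2 + 6·x)/(5)
  = ∞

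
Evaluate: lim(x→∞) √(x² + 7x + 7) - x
This is an ∞-∞ indeterminate form.

Combine fractions or rationalize to convert ∞-∞ to 0/0 form:
  lim(x→∞) √(x² + 7x + 7) - x = 7/2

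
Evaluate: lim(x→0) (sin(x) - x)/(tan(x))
This is a 0/0 indeterminate form.

Apply L'Hôpital's rule: differentiate numerator and denominator separately.
  f(x) = -x + sin(x)   ⇒   f'(x) = cos(x) - 1
  g(x) = tan(x)   ⇒   g'(x) = tan(x)^2 + 1
  lim(x→0) f'(x)/g'(x) = lim(x→0) (cos(x) - 1)/(tan(x)^2 + 1)
  = 0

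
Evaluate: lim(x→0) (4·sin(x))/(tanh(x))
This is a 0/0 indeterminate form.

Apply L'Hôpital's rule: differentiate numerator and denominator separately.
  f(x) = 4·sin(x)   ⇒   f'(x) = 4·cos(x)
  g(x) = tanh(x)   ⇒   g'(x) = 1 - tanh(x)^2
  lim(x→0) f'(x)/g'(x) = lim(x→0) (4·cos(x))/(1 - tanh(x)^2)
  = 4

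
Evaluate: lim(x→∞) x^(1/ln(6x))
This is an exponential indeterminate form.

For exponential indeterminate forms, take the natural log:
  Let L = lim(x→∞) x^(1/ln(6x))
  Then ln(L) = lim(x→∞) [exponent × ln(base)]
  Evaluate using L'Hôpital or standard limits, then exponentiate.
  L = e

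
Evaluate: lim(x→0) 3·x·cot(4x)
This is a 0·∞ indeterminate form.

Rewrite 0·∞ as a quotient (0/0 or ∞/∞ form), then apply L'Hôpital's rule:
  lim(x→0) 3·x·cot(4x) = 3/4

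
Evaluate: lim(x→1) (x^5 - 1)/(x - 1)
This is a standard limit.

Factor or rationalize the expression:
  lim(x→1) (x^5 - 1)/(x - 1) = 5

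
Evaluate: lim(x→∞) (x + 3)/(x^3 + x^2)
This is an ∞/∞ indeterminate form.

Apply L'Hôpital's rule: differentiate numerator and denominator separately.
  f(x) = x + 3   ⇒   f'(x) = 1
  g(x) = x^3 + x^2   ⇒   g'(x) = 3·x^2 + 2·x
  lim(x→∞) f'(x)/g'(x) = lim(x→∞) (1)/(3·x^2 + 2·x)
  = 0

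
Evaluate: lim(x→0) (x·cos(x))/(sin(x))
This is a 0/0 indeterminate form.

Apply L'Hôpital's rule: differentiate numerator and denominator separately.
  f(x) = x·cos(x)   ⇒   f'(x) = -x·sin(x) + cos(x)
  g(x) = sin(x)   ⇒   g'(x) = cos(x)
  lim(x→0) f'(x)/g'(x) = lim(x→0) (-x·sin(x) + cos(x))/(cos(x))
  = 1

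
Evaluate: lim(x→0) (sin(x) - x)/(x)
This is a 0/0 indeterminate form.

Apply L'Hôpital's rule: differentiate numerator and denominator separately.
  f(x) = -x + sin(x)   ⇒   f'(x) = cos(x) - 1
  g(x) = x   ⇒   g'(x) = 1
  lim(x→0) f'(x)/g'(x) = lim(x→0) (cos(x) - 1)/(1)
  = 0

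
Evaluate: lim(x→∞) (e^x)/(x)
This is an ∞/∞ indeterminate form.

Apply L'Hôpital's rule: differentiate numerator and denominator separately.
  f(x) = e^(x)   ⇒   f'(x) = e^(x)
  g(x) = x   ⇒   g'(x) = 1
  lim(x→∞) f'(x)/g'(x) = lim(x→∞) (e^(x))/(1)
  = ∞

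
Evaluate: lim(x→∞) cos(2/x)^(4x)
This is an exponential indeterminate form.

For exponential indeterminate forms, take the natural log:
  Let L = lim(x→∞) cos(2/x)^(4x)
  Then ln(L) = lim(x→∞) [exponent × ln(base)]
  Evaluate using L'Hôpital or standard limits, then exponentiate.
  L = 1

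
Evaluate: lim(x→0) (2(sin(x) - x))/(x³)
This is a 0/0 indeterminate form.

Apply L'Hôpital's rule: differentiate numerator and denominator separately.
  f(x) = -2·x + 2·sin(x)   ⇒   f'(x) = 2·cos(x) - 2
  g(x) = x^3   ⇒   g'(x) = 3·x^2
  lim(x→0) f'(x)/g'(x) = lim(x→0) (2·cos(x) - 2)/(3·x^2)
  = -1/3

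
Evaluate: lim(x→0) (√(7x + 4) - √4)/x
This is a standard limit.

Factor or rationalize the expression:
  lim(x→0) (√(7x + 4) - √4)/x = 7/4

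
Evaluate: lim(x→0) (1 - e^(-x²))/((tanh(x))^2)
This is a 0/0 indeterminate form.

Apply L'Hôpital's rule: differentiate numerator and denominator separately.
  f(x) = 1 - e^(-x^2)   ⇒   f'(x) = 2·x·e^(-x^2)
  g(x) = tanh(x)^2   ⇒   g'(x) = (2 - 2·tanh(x)^2)·tanh(x)
  lim(x→0) f'(x)/g'(x) = lim(x→0) (2·x·e^(-x^2))/((2 - 2·tanh(x)^2)·tanh(x))
  = 1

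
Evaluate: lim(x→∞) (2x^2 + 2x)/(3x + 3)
This is an ∞/∞ indeterminate form.

Apply L'Hôpital's rule: differentiate numerator and denominator separately.
  f(x) = 2·x^2 + 2·x   ⇒   f'(x) = 4·x + 2
  g(x) = 3·x + 3   ⇒   g'(x) = 3
  lim(x→∞) f'(x)/g'(x) = lim(x→∞) (4·x + 2)/(3)
  = ∞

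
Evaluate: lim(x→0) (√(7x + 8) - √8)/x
This is a standard limit.

Factor or rationalize the expression:
  lim(x→0) (√(7x + 8) - √8)/x = 7·sqrt(2)/8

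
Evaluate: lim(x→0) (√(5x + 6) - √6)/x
This is a standard limit.

Factor or rationalize the expression:
  lim(x→0) (√(5x + 6) - √6)/x = 5·sqrt(6)/12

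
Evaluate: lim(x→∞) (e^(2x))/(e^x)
This is an ∞/∞ indeterminate form.

Apply L'Hôpital's rule: differentiate numerator and denominator separately.
  f(x) = e^(2·x)   ⇒   f'(x) = 2·e^(2·x)
  g(x) = e^(x)   ⇒   g'(x) = e^(x)
  lim(x→∞) f'(x)/g'(x) = lim(x→∞) (2·e^(2·x))/(e^(x))
  = ∞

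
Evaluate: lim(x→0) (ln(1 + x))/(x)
This is a 0/0 indeterminate form.

Apply L'Hôpital's rule: differentiate numerator and denominator separately.
  f(x) = ln(x + 1)   ⇒   f'(x) = 1/(x + 1)
  g(x) = x   ⇒   g'(x) = 1
  lim(x→0) f'(x)/g'(x) = lim(x→0) (1/(x + 1))/(1)
  = 1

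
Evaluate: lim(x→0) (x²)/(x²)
This is a 0/0 indeterminate form.

Apply L'Hôpital's rule: differentiate numerator and denominator separately.
  f(x) = x^2   ⇒   f'(x) = 2·x
  g(x) = x^2   ⇒   g'(x) = 2·x
  lim(x→0) f'(x)/g'(x) = lim(x→0) (2·x)/(2·x)
  = 1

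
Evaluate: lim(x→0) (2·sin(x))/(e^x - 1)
This is a 0/0 indeterminate form.

Apply L'Hôpital's rule: differentiate numerator and denominator separately.
  f(x) = 2·sin(x)   ⇒   f'(x) = 2·cos(x)
  g(x) = e^(x) - 1   ⇒   g'(x) = e^(x)
  lim(x→0) f'(x)/g'(x) = lim(x→0) (2·cos(x))/(e^(x))
  = 2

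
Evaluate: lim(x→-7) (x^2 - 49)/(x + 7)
This is a standard limit.

Factor or rationalize the expression:
  lim(x→-7) (x^2 - 49)/(x + 7) = -14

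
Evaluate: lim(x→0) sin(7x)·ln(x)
This is a 0·∞ indeterminate form.

Rewrite 0·∞ as a quotient (0/0 or ∞/∞ form), then apply L'Hôpital's rule:
  lim(x→0) sin(7x)·ln(x) = 0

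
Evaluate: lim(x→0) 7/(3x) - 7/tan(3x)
This is an ∞-∞ indeterminate form.

Combine fractions or rationalize to convert ∞-∞ to 0/0 form:
  lim(x→0) 7/(3x) - 7/tan(3x) = 0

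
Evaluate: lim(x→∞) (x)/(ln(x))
This is an ∞/∞ indeterminate form.

Apply L'Hôpital's rule: differentiate numerator and denominator separately.
  f(x) = x   ⇒   f'(x) = 1
  g(x) = ln(x)   ⇒   g'(x) = 1/x
  lim(x→∞) f'(x)/g'(x) = lim(x→∞) (1)/(1/x)
  = ∞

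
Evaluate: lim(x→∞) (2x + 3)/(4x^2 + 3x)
This is an ∞/∞ indeterminate form.

Apply L'Hôpital's rule: differentiate numerator and denominator separately.
  f(x) = 2·x + 3   ⇒   f'(x) = 2
  g(x) = 4·x^2 + 3·x   ⇒   g'(x) = 8·x + 3
  lim(x→∞) f'(x)/g'(x) = lim(x→∞) (2)/(8·x + 3)
  = 0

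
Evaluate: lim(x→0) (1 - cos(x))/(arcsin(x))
This is a 0/0 indeterminate form.

Apply L'Hôpital's rule: differentiate numerator and denominator separately.
  f(x) = 1 - cos(x)   ⇒   f'(x) = sin(x)
  g(x) = asin(x)   ⇒   g'(x) = 1/sqrt(1 - x^2)
  lim(x→0) f'(x)/g'(x) = lim(x→0) (sin(x))/(1/sqrt(1 - x^2))
  = 0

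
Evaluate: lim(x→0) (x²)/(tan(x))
This is a 0/0 indeterminate form.

Apply L'Hôpital's rule: differentiate numerator and denominator separately.
  f(x) = x^2   ⇒   f'(x) = 2·x
  g(x) = tan(x)   ⇒   g'(x) = tan(x)^2 + 1
  lim(x→0) f'(x)/g'(x) = lim(x→0) (2·x)/(tan(x)^2 + 1)
  = 0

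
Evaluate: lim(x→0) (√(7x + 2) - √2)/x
This is a standard limit.

Factor or rationalize the expression:
  lim(x→0) (√(7x + 2) - √2)/x = 7·sqrt(2)/4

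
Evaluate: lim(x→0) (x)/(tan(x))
This is a 0/0 indeterminate form.

Apply L'Hôpital's rule: differentiate numerator and denominator separately.
  f(x) = x   ⇒   f'(x) = 1
  g(x) = tan(x)   ⇒   g'(x) = tan(x)^2 + 1
  lim(x→0) f'(x)/g'(x) = lim(x→0) (1)/(tan(x)^2 + 1)
  = 1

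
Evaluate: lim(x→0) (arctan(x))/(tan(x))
This is a 0/0 indeterminate form.

Apply L'Hôpital's rule: differentiate numerator and denominator separately.
  f(x) = atan(x)   ⇒   f'(x) = 1/(x^2 + 1)
  g(x) = tan(x)   ⇒   g'(x) = tan(x)^2 + 1
  lim(x→0) f'(x)/g'(x) = lim(x→0) (1/(x^2 + 1))/(tan(x)^2 + 1)
  = 1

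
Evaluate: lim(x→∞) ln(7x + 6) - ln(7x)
This is an ∞-∞ indeterminate form.

Combine fractions or rationalize to convert ∞-∞ to 0/0 form:
  lim(x→∞) ln(7x + 6) - ln(7x) = 0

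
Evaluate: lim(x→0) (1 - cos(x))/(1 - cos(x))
This is a 0/0 indeterminate form.

Apply L'Hôpital's rule: differentiate numerator and denominator separately.
  f(x) = 1 - cos(x)   ⇒   f'(x) = sin(x)
  g(x) = 1 - cos(x)   ⇒   g'(x) = sin(x)
  lim(x→0) f'(x)/g'(x) = lim(x→0) (sin(x))/(sin(x))
  = 1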